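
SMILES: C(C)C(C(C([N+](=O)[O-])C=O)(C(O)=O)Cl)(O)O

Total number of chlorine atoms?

1

The symbol for chlorine appears 1 time in the SMILES.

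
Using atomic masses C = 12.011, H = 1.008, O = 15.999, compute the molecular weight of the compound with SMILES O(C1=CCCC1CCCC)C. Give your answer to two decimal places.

154.25

Molecular formula: C10H18O.
M = 10×12.011 + 18×1.008 + 1×15.999 = 154.25 g/mol.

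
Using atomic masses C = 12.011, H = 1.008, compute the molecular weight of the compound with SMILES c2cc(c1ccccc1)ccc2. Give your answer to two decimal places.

154.21

Molecular formula: C12H10.
M = 12×12.011 + 10×1.008 = 154.21 g/mol.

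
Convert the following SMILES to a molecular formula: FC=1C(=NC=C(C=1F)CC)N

Heavy atoms from the SMILES: 7 C, 2 F, 2 N.
Implicit hydrogens by atom environment:
  4 × C (aromatic): no H
  2 × F: no H
  1 × C: 3 H
  1 × C: 2 H
  1 × C (aromatic): 1 H
  1 × N: 2 H
  1 × N (aromatic): no H
  Total hydrogens = 8.
Molecular formula: C7H8F2N2

C7H8F2N2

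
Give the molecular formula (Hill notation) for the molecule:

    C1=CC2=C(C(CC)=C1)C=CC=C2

C12H12

Heavy atoms from the SMILES: 12 C.
Implicit hydrogens by atom environment:
  7 × C (aromatic): 1 H each → 7
  3 × C (aromatic): no H
  1 × C: 3 H
  1 × C: 2 H
  Total hydrogens = 12.
Molecular formula: C12H12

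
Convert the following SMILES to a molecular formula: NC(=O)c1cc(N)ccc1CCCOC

C11H16N2O2

Heavy atoms from the SMILES: 11 C, 2 N, 2 O.
Implicit hydrogens by atom environment:
  3 × C: 2 H each → 6
  3 × C (aromatic): 1 H each → 3
  3 × C (aromatic): no H
  2 × N: 2 H each → 4
  2 × O: no H
  1 × C: 3 H
  1 × C: no H
  Total hydrogens = 16.
Molecular formula: C11H16N2O2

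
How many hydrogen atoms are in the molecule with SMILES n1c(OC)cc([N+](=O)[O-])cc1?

6

Hydrogens are implicit in SMILES; fill each atom to its normal valence:
  3 × C (aromatic): 1 H each → 3
  2 × C (aromatic): no H
  2 × O: no H
  1 × C: 3 H
  1 × N (aromatic): no H
  1 × N (charge +1): no H
  1 × O (charge -1): no H
  Total hydrogens = 6.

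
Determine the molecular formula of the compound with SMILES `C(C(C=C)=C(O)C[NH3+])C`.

C7H14NO+

Heavy atoms from the SMILES: 7 C, 1 N, 1 O.
Implicit hydrogens by atom environment:
  3 × C: 2 H each → 6
  2 × C: no H
  1 × C: 3 H
  1 × C: 1 H
  1 × N (charge +1): 3 H
  1 × O: 1 H
  Total hydrogens = 14.
Net charge +1.
Molecular formula: C7H14NO+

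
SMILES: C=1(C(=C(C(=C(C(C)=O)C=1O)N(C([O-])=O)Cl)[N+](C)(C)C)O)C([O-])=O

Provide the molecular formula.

Heavy atoms from the SMILES: 13 C, 1 Cl, 2 N, 7 O.
Implicit hydrogens by atom environment:
  6 × C (aromatic): no H
  4 × C: 3 H each → 12
  3 × C: no H
  3 × O: no H
  2 × O: 1 H each → 2
  2 × O (charge -1): no H
  1 × Cl: no H
  1 × N: no H
  1 × N (charge +1): no H
  Total hydrogens = 14.
Net charge -1.
Molecular formula: C13H14ClN2O7-

C13H14ClN2O7-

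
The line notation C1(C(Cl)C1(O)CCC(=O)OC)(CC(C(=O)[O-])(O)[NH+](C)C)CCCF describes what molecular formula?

C15H25ClFNO6

Heavy atoms from the SMILES: 15 C, 1 Cl, 1 F, 1 N, 6 O.
Implicit hydrogens by atom environment:
  6 × C: 2 H each → 12
  5 × C: no H
  3 × C: 3 H each → 9
  3 × O: no H
  2 × O: 1 H each → 2
  1 × C: 1 H
  1 × Cl: no H
  1 × F: no H
  1 × N (charge +1): 1 H
  1 × O (charge -1): no H
  Total hydrogens = 25.
Molecular formula: C15H25ClFNO6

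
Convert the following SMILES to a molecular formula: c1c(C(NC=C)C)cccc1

Heavy atoms from the SMILES: 10 C, 1 N.
Implicit hydrogens by atom environment:
  5 × C (aromatic): 1 H each → 5
  2 × C: 1 H each → 2
  1 × C: 3 H
  1 × C: 2 H
  1 × C (aromatic): no H
  1 × N: 1 H
  Total hydrogens = 13.
Molecular formula: C10H13N

C10H13N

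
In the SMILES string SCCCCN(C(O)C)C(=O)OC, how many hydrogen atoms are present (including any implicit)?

Hydrogens are implicit in SMILES; fill each atom to its normal valence:
  4 × C: 2 H each → 8
  2 × C: 3 H each → 6
  2 × O: no H
  1 × C: 1 H
  1 × C: no H
  1 × N: no H
  1 × O: 1 H
  1 × S: 1 H
  Total hydrogens = 17.

17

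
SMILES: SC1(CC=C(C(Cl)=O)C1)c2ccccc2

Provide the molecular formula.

C12H11ClOS

Heavy atoms from the SMILES: 12 C, 1 Cl, 1 O, 1 S.
Implicit hydrogens by atom environment:
  5 × C (aromatic): 1 H each → 5
  3 × C: no H
  2 × C: 2 H each → 4
  1 × C: 1 H
  1 × C (aromatic): no H
  1 × Cl: no H
  1 × O: no H
  1 × S: 1 H
  Total hydrogens = 11.
Molecular formula: C12H11ClOS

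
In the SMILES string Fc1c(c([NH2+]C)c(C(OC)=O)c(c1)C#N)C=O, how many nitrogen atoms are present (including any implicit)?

The symbol for nitrogen appears 2 times in the SMILES.

2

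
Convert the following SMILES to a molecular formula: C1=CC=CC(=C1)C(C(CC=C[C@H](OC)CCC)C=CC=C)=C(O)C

C22H30O2

Heavy atoms from the SMILES: 22 C, 2 O.
Implicit hydrogens by atom environment:
  7 × C: 1 H each → 7
  5 × C (aromatic): 1 H each → 5
  4 × C: 2 H each → 8
  3 × C: 3 H each → 9
  2 × C: no H
  1 × C (aromatic): no H
  1 × O: 1 H
  1 × O: no H
  Total hydrogens = 30.
Molecular formula: C22H30O2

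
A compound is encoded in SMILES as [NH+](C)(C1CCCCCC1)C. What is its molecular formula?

C9H20N+

Heavy atoms from the SMILES: 9 C, 1 N.
Implicit hydrogens by atom environment:
  6 × C: 2 H each → 12
  2 × C: 3 H each → 6
  1 × C: 1 H
  1 × N (charge +1): 1 H
  Total hydrogens = 20.
Net charge +1.
Molecular formula: C9H20N+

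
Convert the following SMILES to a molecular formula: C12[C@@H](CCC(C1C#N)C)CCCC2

Heavy atoms from the SMILES: 12 C, 1 N.
Implicit hydrogens by atom environment:
  6 × C: 2 H each → 12
  4 × C: 1 H each → 4
  1 × C: 3 H
  1 × C: no H
  1 × N: no H
  Total hydrogens = 19.
Molecular formula: C12H19N

C12H19N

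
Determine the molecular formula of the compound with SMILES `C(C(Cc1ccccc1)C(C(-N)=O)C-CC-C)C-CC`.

Heavy atoms from the SMILES: 18 C, 1 N, 1 O.
Implicit hydrogens by atom environment:
  7 × C: 2 H each → 14
  5 × C (aromatic): 1 H each → 5
  2 × C: 3 H each → 6
  2 × C: 1 H each → 2
  1 × C: no H
  1 × C (aromatic): no H
  1 × N: 2 H
  1 × O: no H
  Total hydrogens = 29.
Molecular formula: C18H29NO

C18H29NO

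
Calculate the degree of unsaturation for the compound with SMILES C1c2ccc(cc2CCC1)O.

5

Molecular formula from the SMILES: C10H12O.
DoU = (2C + 2 + N − H − X)/2 = (2·10 + 2 + 0 − 12 − 0)/2 = 10/2 = 5.
(Structurally: 2 ring(s) + 3 π bond(s) = 5.)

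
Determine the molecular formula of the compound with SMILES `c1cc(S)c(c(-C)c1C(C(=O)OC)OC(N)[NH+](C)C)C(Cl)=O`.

Heavy atoms from the SMILES: 14 C, 1 Cl, 2 N, 4 O, 1 S.
Implicit hydrogens by atom environment:
  4 × C: 3 H each → 12
  4 × C (aromatic): no H
  4 × O: no H
  2 × C (aromatic): 1 H each → 2
  2 × C: 1 H each → 2
  2 × C: no H
  1 × Cl: no H
  1 × N: 2 H
  1 × N (charge +1): 1 H
  1 × S: 1 H
  Total hydrogens = 20.
Net charge +1.
Molecular formula: C14H20ClN2O4S+

C14H20ClN2O4S+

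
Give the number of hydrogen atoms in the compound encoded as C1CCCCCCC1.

16

Hydrogens are implicit in SMILES; fill each atom to its normal valence:
  8 × C: 2 H each → 16
  Total hydrogens = 16.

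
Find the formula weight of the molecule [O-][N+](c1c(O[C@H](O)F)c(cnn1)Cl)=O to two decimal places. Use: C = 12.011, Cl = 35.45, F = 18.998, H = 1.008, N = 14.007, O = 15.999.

Molecular formula: C5H3ClFN3O4.
M = 5×12.011 + 1×35.45 + 1×18.998 + 3×1.008 + 3×14.007 + 4×15.999 = 223.54 g/mol.

223.54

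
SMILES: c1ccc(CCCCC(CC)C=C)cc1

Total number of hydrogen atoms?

22

Hydrogens are implicit in SMILES; fill each atom to its normal valence:
  6 × C: 2 H each → 12
  5 × C (aromatic): 1 H each → 5
  2 × C: 1 H each → 2
  1 × C: 3 H
  1 × C (aromatic): no H
  Total hydrogens = 22.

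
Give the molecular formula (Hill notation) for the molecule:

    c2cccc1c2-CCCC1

Heavy atoms from the SMILES: 10 C.
Implicit hydrogens by atom environment:
  4 × C: 2 H each → 8
  4 × C (aromatic): 1 H each → 4
  2 × C (aromatic): no H
  Total hydrogens = 12.
Molecular formula: C10H12

C10H12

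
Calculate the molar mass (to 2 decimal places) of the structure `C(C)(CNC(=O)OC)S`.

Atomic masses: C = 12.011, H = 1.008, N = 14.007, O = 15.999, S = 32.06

149.21

Molecular formula: C5H11NO2S.
M = 5×12.011 + 11×1.008 + 1×14.007 + 2×15.999 + 1×32.06 = 149.21 g/mol.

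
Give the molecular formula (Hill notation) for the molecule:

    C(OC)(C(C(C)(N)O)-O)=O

C5H11NO4

Heavy atoms from the SMILES: 5 C, 1 N, 4 O.
Implicit hydrogens by atom environment:
  2 × C: 3 H each → 6
  2 × C: no H
  2 × O: 1 H each → 2
  2 × O: no H
  1 × C: 1 H
  1 × N: 2 H
  Total hydrogens = 11.
Molecular formula: C5H11NO4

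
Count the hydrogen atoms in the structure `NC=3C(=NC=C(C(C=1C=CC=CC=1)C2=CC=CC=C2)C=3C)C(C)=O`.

Hydrogens are implicit in SMILES; fill each atom to its normal valence:
  11 × C (aromatic): 1 H each → 11
  6 × C (aromatic): no H
  2 × C: 3 H each → 6
  1 × C: 1 H
  1 × C: no H
  1 × N: 2 H
  1 × N (aromatic): no H
  1 × O: no H
  Total hydrogens = 20.

20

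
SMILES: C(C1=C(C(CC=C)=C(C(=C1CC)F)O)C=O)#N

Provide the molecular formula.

Heavy atoms from the SMILES: 13 C, 1 F, 1 N, 2 O.
Implicit hydrogens by atom environment:
  6 × C (aromatic): no H
  3 × C: 2 H each → 6
  2 × C: 1 H each → 2
  1 × C: 3 H
  1 × C: no H
  1 × F: no H
  1 × N: no H
  1 × O: 1 H
  1 × O: no H
  Total hydrogens = 12.
Molecular formula: C13H12FNO2

C13H12FNO2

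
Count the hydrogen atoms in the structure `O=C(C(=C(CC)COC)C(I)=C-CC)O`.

17

Hydrogens are implicit in SMILES; fill each atom to its normal valence:
  4 × C: no H
  3 × C: 3 H each → 9
  3 × C: 2 H each → 6
  2 × O: no H
  1 × C: 1 H
  1 × I: no H
  1 × O: 1 H
  Total hydrogens = 17.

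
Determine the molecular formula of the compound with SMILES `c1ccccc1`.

C6H6

Heavy atoms from the SMILES: 6 C.
Implicit hydrogens by atom environment:
  6 × C (aromatic): 1 H each → 6
  Total hydrogens = 6.
Molecular formula: C6H6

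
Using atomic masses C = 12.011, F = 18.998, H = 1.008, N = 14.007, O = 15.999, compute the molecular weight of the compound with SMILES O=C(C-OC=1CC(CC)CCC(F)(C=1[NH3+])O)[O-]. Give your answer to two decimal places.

247.27

Molecular formula: C11H18FNO4.
M = 11×12.011 + 1×18.998 + 18×1.008 + 1×14.007 + 4×15.999 = 247.27 g/mol.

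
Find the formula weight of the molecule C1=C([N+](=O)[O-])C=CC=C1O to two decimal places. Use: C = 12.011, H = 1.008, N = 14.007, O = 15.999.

139.11

Molecular formula: C6H5NO3.
M = 6×12.011 + 5×1.008 + 1×14.007 + 3×15.999 = 139.11 g/mol.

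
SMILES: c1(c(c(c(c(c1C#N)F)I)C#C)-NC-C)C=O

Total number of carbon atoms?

The symbol for carbon appears 12 times in the SMILES. Lowercase c denotes aromatic carbon and counts toward C.

12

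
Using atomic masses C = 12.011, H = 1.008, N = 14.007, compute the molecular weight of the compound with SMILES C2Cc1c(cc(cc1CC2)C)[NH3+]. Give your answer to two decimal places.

162.26

Molecular formula: C11H16N+.
M = 11×12.011 + 16×1.008 + 1×14.007 = 162.26 g/mol.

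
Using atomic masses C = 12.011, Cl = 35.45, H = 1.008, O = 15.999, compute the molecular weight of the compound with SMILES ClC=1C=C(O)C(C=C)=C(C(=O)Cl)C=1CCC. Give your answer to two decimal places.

Molecular formula: C12H12Cl2O2.
M = 12×12.011 + 2×35.45 + 12×1.008 + 2×15.999 = 259.13 g/mol.

259.13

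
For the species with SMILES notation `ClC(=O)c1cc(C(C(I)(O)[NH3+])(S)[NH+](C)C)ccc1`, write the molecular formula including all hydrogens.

[C11H16ClIN2O2S]2+

Heavy atoms from the SMILES: 11 C, 1 Cl, 1 I, 2 N, 2 O, 1 S.
Implicit hydrogens by atom environment:
  4 × C (aromatic): 1 H each → 4
  3 × C: no H
  2 × C: 3 H each → 6
  2 × C (aromatic): no H
  1 × Cl: no H
  1 × I: no H
  1 × N (charge +1): 3 H
  1 × N (charge +1): 1 H
  1 × O: 1 H
  1 × O: no H
  1 × S: 1 H
  Total hydrogens = 16.
Net charge +2.
Molecular formula: [C11H16ClIN2O2S]2+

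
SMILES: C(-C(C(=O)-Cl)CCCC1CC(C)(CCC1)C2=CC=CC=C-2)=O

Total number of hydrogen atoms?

25

Hydrogens are implicit in SMILES; fill each atom to its normal valence:
  7 × C: 2 H each → 14
  5 × C (aromatic): 1 H each → 5
  3 × C: 1 H each → 3
  2 × C: no H
  2 × O: no H
  1 × C: 3 H
  1 × C (aromatic): no H
  1 × Cl: no H
  Total hydrogens = 25.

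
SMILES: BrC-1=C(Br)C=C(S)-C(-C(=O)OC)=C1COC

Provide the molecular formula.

Heavy atoms from the SMILES: 2 Br, 10 C, 3 O, 1 S.
Implicit hydrogens by atom environment:
  5 × C (aromatic): no H
  3 × O: no H
  2 × Br: no H
  2 × C: 3 H each → 6
  1 × C: 2 H
  1 × C (aromatic): 1 H
  1 × C: no H
  1 × S: 1 H
  Total hydrogens = 10.
Molecular formula: C10H10Br2O3S

C10H10Br2O3S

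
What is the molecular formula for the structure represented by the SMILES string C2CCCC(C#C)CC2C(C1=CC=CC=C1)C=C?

Heavy atoms from the SMILES: 18 C.
Implicit hydrogens by atom environment:
  6 × C: 2 H each → 12
  5 × C: 1 H each → 5
  5 × C (aromatic): 1 H each → 5
  1 × C: no H
  1 × C (aromatic): no H
  Total hydrogens = 22.
Molecular formula: C18H22

C18H22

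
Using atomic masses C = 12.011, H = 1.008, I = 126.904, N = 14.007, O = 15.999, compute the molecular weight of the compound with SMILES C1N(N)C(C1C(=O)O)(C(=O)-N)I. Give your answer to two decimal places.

285.04

Molecular formula: C5H8IN3O3.
M = 5×12.011 + 8×1.008 + 1×126.904 + 3×14.007 + 3×15.999 = 285.04 g/mol.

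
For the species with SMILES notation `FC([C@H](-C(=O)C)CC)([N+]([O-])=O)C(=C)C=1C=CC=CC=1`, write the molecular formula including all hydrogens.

Heavy atoms from the SMILES: 14 C, 1 F, 1 N, 3 O.
Implicit hydrogens by atom environment:
  5 × C (aromatic): 1 H each → 5
  3 × C: no H
  2 × C: 3 H each → 6
  2 × C: 2 H each → 4
  2 × O: no H
  1 × C: 1 H
  1 × C (aromatic): no H
  1 × F: no H
  1 × N (charge +1): no H
  1 × O (charge -1): no H
  Total hydrogens = 16.
Molecular formula: C14H16FNO3

C14H16FNO3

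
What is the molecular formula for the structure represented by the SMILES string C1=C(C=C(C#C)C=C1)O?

C8H6O

Heavy atoms from the SMILES: 8 C, 1 O.
Implicit hydrogens by atom environment:
  4 × C (aromatic): 1 H each → 4
  2 × C (aromatic): no H
  1 × C: 1 H
  1 × C: no H
  1 × O: 1 H
  Total hydrogens = 6.
Molecular formula: C8H6O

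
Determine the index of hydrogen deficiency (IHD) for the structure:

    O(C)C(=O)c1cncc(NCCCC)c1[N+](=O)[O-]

6

Molecular formula from the SMILES: C11H15N3O4.
DoU = (2C + 2 + N − H − X)/2 = (2·11 + 2 + 3 − 15 − 0)/2 = 12/2 = 6.
(Structurally: 1 ring(s) + 5 π bond(s) = 6.)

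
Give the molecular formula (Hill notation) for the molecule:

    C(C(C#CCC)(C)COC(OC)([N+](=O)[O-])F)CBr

Heavy atoms from the SMILES: 1 Br, 11 C, 1 F, 1 N, 4 O.
Implicit hydrogens by atom environment:
  4 × C: 2 H each → 8
  4 × C: no H
  3 × C: 3 H each → 9
  3 × O: no H
  1 × Br: no H
  1 × F: no H
  1 × N (charge +1): no H
  1 × O (charge -1): no H
  Total hydrogens = 17.
Molecular formula: C11H17BrFNO4

C11H17BrFNO4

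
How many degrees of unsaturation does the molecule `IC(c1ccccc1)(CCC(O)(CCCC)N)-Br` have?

4

Molecular formula from the SMILES: C14H21BrINO.
DoU = (2C + 2 + N − H − X)/2 = (2·14 + 2 + 1 − 21 − 2)/2 = 8/2 = 4.
(Structurally: 1 ring(s) + 3 π bond(s) = 4.)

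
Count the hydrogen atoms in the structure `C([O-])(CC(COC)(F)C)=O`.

Hydrogens are implicit in SMILES; fill each atom to its normal valence:
  2 × C: 3 H each → 6
  2 × C: 2 H each → 4
  2 × C: no H
  2 × O: no H
  1 × F: no H
  1 × O (charge -1): no H
  Total hydrogens = 10.

10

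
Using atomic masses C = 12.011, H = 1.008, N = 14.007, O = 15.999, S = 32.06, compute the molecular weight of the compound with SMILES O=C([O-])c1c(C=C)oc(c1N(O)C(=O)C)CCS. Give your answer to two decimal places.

270.28

Molecular formula: C11H12NO5S-.
M = 11×12.011 + 12×1.008 + 1×14.007 + 5×15.999 + 1×32.06 = 270.28 g/mol.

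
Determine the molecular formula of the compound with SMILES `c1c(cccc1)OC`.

C7H8O

Heavy atoms from the SMILES: 7 C, 1 O.
Implicit hydrogens by atom environment:
  5 × C (aromatic): 1 H each → 5
  1 × C: 3 H
  1 × C (aromatic): no H
  1 × O: no H
  Total hydrogens = 8.
Molecular formula: C7H8O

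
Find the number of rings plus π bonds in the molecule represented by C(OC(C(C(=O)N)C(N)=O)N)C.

Molecular formula from the SMILES: C6H13N3O3.
DoU = (2C + 2 + N − H − X)/2 = (2·6 + 2 + 3 − 13 − 0)/2 = 4/2 = 2.
(Structurally: 0 ring(s) + 2 π bond(s) = 2.)

2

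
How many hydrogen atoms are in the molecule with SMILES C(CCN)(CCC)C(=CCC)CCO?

Hydrogens are implicit in SMILES; fill each atom to its normal valence:
  7 × C: 2 H each → 14
  2 × C: 3 H each → 6
  2 × C: 1 H each → 2
  1 × C: no H
  1 × N: 2 H
  1 × O: 1 H
  Total hydrogens = 25.

25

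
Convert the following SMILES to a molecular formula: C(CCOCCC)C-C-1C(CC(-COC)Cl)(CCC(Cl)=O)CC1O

C18H32Cl2O4

Heavy atoms from the SMILES: 18 C, 2 Cl, 4 O.
Implicit hydrogens by atom environment:
  11 × C: 2 H each → 22
  3 × C: 1 H each → 3
  3 × O: no H
  2 × C: 3 H each → 6
  2 × C: no H
  2 × Cl: no H
  1 × O: 1 H
  Total hydrogens = 32.
Molecular formula: C18H32Cl2O4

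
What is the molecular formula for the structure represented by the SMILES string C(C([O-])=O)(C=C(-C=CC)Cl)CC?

Heavy atoms from the SMILES: 9 C, 1 Cl, 2 O.
Implicit hydrogens by atom environment:
  4 × C: 1 H each → 4
  2 × C: 3 H each → 6
  2 × C: no H
  1 × C: 2 H
  1 × Cl: no H
  1 × O: no H
  1 × O (charge -1): no H
  Total hydrogens = 12.
Net charge -1.
Molecular formula: C9H12ClO2-

C9H12ClO2-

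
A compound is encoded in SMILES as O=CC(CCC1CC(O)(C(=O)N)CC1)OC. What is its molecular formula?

C11H19NO4

Heavy atoms from the SMILES: 11 C, 1 N, 4 O.
Implicit hydrogens by atom environment:
  5 × C: 2 H each → 10
  3 × C: 1 H each → 3
  3 × O: no H
  2 × C: no H
  1 × C: 3 H
  1 × N: 2 H
  1 × O: 1 H
  Total hydrogens = 19.
Molecular formula: C11H19NO4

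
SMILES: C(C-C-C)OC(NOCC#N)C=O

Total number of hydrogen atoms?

14

Hydrogens are implicit in SMILES; fill each atom to its normal valence:
  4 × C: 2 H each → 8
  3 × O: no H
  2 × C: 1 H each → 2
  1 × C: 3 H
  1 × C: no H
  1 × N: 1 H
  1 × N: no H
  Total hydrogens = 14.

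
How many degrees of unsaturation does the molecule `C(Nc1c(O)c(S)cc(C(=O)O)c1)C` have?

Molecular formula from the SMILES: C9H11NO3S.
DoU = (2C + 2 + N − H − X)/2 = (2·9 + 2 + 1 − 11 − 0)/2 = 10/2 = 5.
(Structurally: 1 ring(s) + 4 π bond(s) = 5.)

5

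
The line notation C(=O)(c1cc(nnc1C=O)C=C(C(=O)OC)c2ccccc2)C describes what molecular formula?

Heavy atoms from the SMILES: 17 C, 2 N, 4 O.
Implicit hydrogens by atom environment:
  6 × C (aromatic): 1 H each → 6
  4 × C (aromatic): no H
  4 × O: no H
  3 × C: no H
  2 × C: 3 H each → 6
  2 × C: 1 H each → 2
  2 × N (aromatic): no H
  Total hydrogens = 14.
Molecular formula: C17H14N2O4

C17H14N2O4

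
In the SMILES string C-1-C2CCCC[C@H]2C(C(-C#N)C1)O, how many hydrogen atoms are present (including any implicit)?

17

Hydrogens are implicit in SMILES; fill each atom to its normal valence:
  6 × C: 2 H each → 12
  4 × C: 1 H each → 4
  1 × C: no H
  1 × N: no H
  1 × O: 1 H
  Total hydrogens = 17.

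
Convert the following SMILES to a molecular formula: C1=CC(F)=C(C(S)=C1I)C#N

C7H3FINS

Heavy atoms from the SMILES: 7 C, 1 F, 1 I, 1 N, 1 S.
Implicit hydrogens by atom environment:
  4 × C (aromatic): no H
  2 × C (aromatic): 1 H each → 2
  1 × C: no H
  1 × F: no H
  1 × I: no H
  1 × N: no H
  1 × S: 1 H
  Total hydrogens = 3.
Molecular formula: C7H3FINS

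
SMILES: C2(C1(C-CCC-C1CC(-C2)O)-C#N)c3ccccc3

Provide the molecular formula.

Heavy atoms from the SMILES: 17 C, 1 N, 1 O.
Implicit hydrogens by atom environment:
  6 × C: 2 H each → 12
  5 × C (aromatic): 1 H each → 5
  3 × C: 1 H each → 3
  2 × C: no H
  1 × C (aromatic): no H
  1 × N: no H
  1 × O: 1 H
  Total hydrogens = 21.
Molecular formula: C17H21NO

C17H21NO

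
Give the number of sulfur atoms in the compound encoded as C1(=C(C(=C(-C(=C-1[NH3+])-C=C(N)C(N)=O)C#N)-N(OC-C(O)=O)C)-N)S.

The symbol for sulfur appears 1 time in the SMILES.

1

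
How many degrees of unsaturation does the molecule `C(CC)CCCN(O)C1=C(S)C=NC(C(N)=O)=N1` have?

Molecular formula from the SMILES: C11H18N4O2S.
DoU = (2C + 2 + N − H − X)/2 = (2·11 + 2 + 4 − 18 − 0)/2 = 10/2 = 5.
(Structurally: 1 ring(s) + 4 π bond(s) = 5.)

5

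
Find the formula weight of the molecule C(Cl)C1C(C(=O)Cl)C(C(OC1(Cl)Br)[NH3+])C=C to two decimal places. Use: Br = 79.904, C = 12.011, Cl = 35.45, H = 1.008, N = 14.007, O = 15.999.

Molecular formula: C9H12BrCl3NO2+.
M = 1×79.904 + 9×12.011 + 3×35.45 + 12×1.008 + 1×14.007 + 2×15.999 = 352.45 g/mol.

352.45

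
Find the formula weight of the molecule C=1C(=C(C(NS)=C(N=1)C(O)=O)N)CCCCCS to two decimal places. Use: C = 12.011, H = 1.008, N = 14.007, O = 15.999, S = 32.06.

Molecular formula: C11H17N3O2S2.
M = 11×12.011 + 17×1.008 + 3×14.007 + 2×15.999 + 2×32.06 = 287.40 g/mol.

287.40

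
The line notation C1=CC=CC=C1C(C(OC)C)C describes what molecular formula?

C11H16O

Heavy atoms from the SMILES: 11 C, 1 O.
Implicit hydrogens by atom environment:
  5 × C (aromatic): 1 H each → 5
  3 × C: 3 H each → 9
  2 × C: 1 H each → 2
  1 × C (aromatic): no H
  1 × O: no H
  Total hydrogens = 16.
Molecular formula: C11H16O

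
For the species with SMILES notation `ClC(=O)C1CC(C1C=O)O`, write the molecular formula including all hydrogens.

C6H7ClO3

Heavy atoms from the SMILES: 6 C, 1 Cl, 3 O.
Implicit hydrogens by atom environment:
  4 × C: 1 H each → 4
  2 × O: no H
  1 × C: 2 H
  1 × C: no H
  1 × Cl: no H
  1 × O: 1 H
  Total hydrogens = 7.
Molecular formula: C6H7ClO3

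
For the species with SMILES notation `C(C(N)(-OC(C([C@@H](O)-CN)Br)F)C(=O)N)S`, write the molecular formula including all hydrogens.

C7H15BrFN3O3S

Heavy atoms from the SMILES: 1 Br, 7 C, 1 F, 3 N, 3 O, 1 S.
Implicit hydrogens by atom environment:
  3 × C: 1 H each → 3
  3 × N: 2 H each → 6
  2 × C: 2 H each → 4
  2 × C: no H
  2 × O: no H
  1 × Br: no H
  1 × F: no H
  1 × O: 1 H
  1 × S: 1 H
  Total hydrogens = 15.
Molecular formula: C7H15BrFN3O3S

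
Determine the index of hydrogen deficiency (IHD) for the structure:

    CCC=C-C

1

Molecular formula from the SMILES: C5H10.
DoU = (2C + 2 + N − H − X)/2 = (2·5 + 2 + 0 − 10 − 0)/2 = 2/2 = 1.
(Structurally: 0 ring(s) + 1 π bond(s) = 1.)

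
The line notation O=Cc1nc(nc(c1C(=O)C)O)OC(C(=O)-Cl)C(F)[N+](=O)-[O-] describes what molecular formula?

C10H7ClFN3O7

Heavy atoms from the SMILES: 10 C, 1 Cl, 1 F, 3 N, 7 O.
Implicit hydrogens by atom environment:
  5 × O: no H
  4 × C (aromatic): no H
  3 × C: 1 H each → 3
  2 × C: no H
  2 × N (aromatic): no H
  1 × C: 3 H
  1 × Cl: no H
  1 × F: no H
  1 × N (charge +1): no H
  1 × O: 1 H
  1 × O (charge -1): no H
  Total hydrogens = 7.
Molecular formula: C10H7ClFN3O7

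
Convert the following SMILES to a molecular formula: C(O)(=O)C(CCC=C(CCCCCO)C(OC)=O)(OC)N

Heavy atoms from the SMILES: 14 C, 1 N, 6 O.
Implicit hydrogens by atom environment:
  7 × C: 2 H each → 14
  4 × C: no H
  4 × O: no H
  2 × C: 3 H each → 6
  2 × O: 1 H each → 2
  1 × C: 1 H
  1 × N: 2 H
  Total hydrogens = 25.
Molecular formula: C14H25NO6

C14H25NO6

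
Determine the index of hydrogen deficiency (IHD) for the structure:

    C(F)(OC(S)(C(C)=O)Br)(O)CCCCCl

1

Molecular formula from the SMILES: C8H13BrClFO3S.
DoU = (2C + 2 + N − H − X)/2 = (2·8 + 2 + 0 − 13 − 3)/2 = 2/2 = 1.
(Structurally: 0 ring(s) + 1 π bond(s) = 1.)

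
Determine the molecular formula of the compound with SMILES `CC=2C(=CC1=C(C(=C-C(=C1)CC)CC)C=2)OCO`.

Heavy atoms from the SMILES: 16 C, 2 O.
Implicit hydrogens by atom environment:
  6 × C (aromatic): no H
  4 × C (aromatic): 1 H each → 4
  3 × C: 3 H each → 9
  3 × C: 2 H each → 6
  1 × O: 1 H
  1 × O: no H
  Total hydrogens = 20.
Molecular formula: C16H20O2

C16H20O2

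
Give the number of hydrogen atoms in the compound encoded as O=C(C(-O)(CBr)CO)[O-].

Hydrogens are implicit in SMILES; fill each atom to its normal valence:
  2 × C: 2 H each → 4
  2 × C: no H
  2 × O: 1 H each → 2
  1 × Br: no H
  1 × O: no H
  1 × O (charge -1): no H
  Total hydrogens = 6.

6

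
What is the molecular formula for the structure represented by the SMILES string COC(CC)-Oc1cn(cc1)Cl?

C8H12ClNO2

Heavy atoms from the SMILES: 8 C, 1 Cl, 1 N, 2 O.
Implicit hydrogens by atom environment:
  3 × C (aromatic): 1 H each → 3
  2 × C: 3 H each → 6
  2 × O: no H
  1 × C: 2 H
  1 × C: 1 H
  1 × C (aromatic): no H
  1 × Cl: no H
  1 × N (aromatic): no H
  Total hydrogens = 12.
Molecular formula: C8H12ClNO2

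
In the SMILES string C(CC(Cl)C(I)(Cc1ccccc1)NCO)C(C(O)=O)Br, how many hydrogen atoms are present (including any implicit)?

18

Hydrogens are implicit in SMILES; fill each atom to its normal valence:
  5 × C (aromatic): 1 H each → 5
  4 × C: 2 H each → 8
  2 × C: 1 H each → 2
  2 × C: no H
  2 × O: 1 H each → 2
  1 × Br: no H
  1 × C (aromatic): no H
  1 × Cl: no H
  1 × I: no H
  1 × N: 1 H
  1 × O: no H
  Total hydrogens = 18.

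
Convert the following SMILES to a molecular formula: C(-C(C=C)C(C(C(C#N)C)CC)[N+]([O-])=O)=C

C12H18N2O2

Heavy atoms from the SMILES: 12 C, 2 N, 2 O.
Implicit hydrogens by atom environment:
  6 × C: 1 H each → 6
  3 × C: 2 H each → 6
  2 × C: 3 H each → 6
  1 × C: no H
  1 × N: no H
  1 × N (charge +1): no H
  1 × O: no H
  1 × O (charge -1): no H
  Total hydrogens = 18.
Molecular formula: C12H18N2O2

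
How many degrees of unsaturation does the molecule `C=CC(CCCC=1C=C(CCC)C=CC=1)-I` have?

Molecular formula from the SMILES: C15H21I.
DoU = (2C + 2 + N − H − X)/2 = (2·15 + 2 + 0 − 21 − 1)/2 = 10/2 = 5.
(Structurally: 1 ring(s) + 4 π bond(s) = 5.)

5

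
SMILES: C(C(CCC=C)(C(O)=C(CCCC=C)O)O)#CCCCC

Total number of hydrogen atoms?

28

Hydrogens are implicit in SMILES; fill each atom to its normal valence:
  10 × C: 2 H each → 20
  5 × C: no H
  3 × O: 1 H each → 3
  2 × C: 1 H each → 2
  1 × C: 3 H
  Total hydrogens = 28.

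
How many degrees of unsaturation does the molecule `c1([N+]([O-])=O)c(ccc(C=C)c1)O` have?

6

Molecular formula from the SMILES: C8H7NO3.
DoU = (2C + 2 + N − H − X)/2 = (2·8 + 2 + 1 − 7 − 0)/2 = 12/2 = 6.
(Structurally: 1 ring(s) + 5 π bond(s) = 6.)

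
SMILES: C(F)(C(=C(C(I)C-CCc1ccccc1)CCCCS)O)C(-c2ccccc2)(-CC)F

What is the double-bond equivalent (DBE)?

Molecular formula from the SMILES: C26H33F2IOS.
DoU = (2C + 2 + N − H − X)/2 = (2·26 + 2 + 0 − 33 − 3)/2 = 18/2 = 9.
(Structurally: 2 ring(s) + 7 π bond(s) = 9.)

9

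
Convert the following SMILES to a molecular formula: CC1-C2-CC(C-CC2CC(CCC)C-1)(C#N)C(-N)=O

Heavy atoms from the SMILES: 16 C, 2 N, 1 O.
Implicit hydrogens by atom environment:
  7 × C: 2 H each → 14
  4 × C: 1 H each → 4
  3 × C: no H
  2 × C: 3 H each → 6
  1 × N: 2 H
  1 × N: no H
  1 × O: no H
  Total hydrogens = 26.
Molecular formula: C16H26N2O

C16H26N2O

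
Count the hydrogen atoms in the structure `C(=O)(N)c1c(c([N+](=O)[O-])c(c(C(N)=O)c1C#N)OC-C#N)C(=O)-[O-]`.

Hydrogens are implicit in SMILES; fill each atom to its normal valence:
  6 × C (aromatic): no H
  5 × C: no H
  5 × O: no H
  2 × N: 2 H each → 4
  2 × N: no H
  2 × O (charge -1): no H
  1 × C: 2 H
  1 × N (charge +1): no H
  Total hydrogens = 6.

6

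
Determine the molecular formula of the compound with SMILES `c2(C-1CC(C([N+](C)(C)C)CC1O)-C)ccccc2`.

C16H26NO+

Heavy atoms from the SMILES: 16 C, 1 N, 1 O.
Implicit hydrogens by atom environment:
  5 × C (aromatic): 1 H each → 5
  4 × C: 3 H each → 12
  4 × C: 1 H each → 4
  2 × C: 2 H each → 4
  1 × C (aromatic): no H
  1 × N (charge +1): no H
  1 × O: 1 H
  Total hydrogens = 26.
Net charge +1.
Molecular formula: C16H26NO+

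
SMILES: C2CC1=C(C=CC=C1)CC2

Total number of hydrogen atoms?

Hydrogens are implicit in SMILES; fill each atom to its normal valence:
  4 × C: 2 H each → 8
  4 × C (aromatic): 1 H each → 4
  2 × C (aromatic): no H
  Total hydrogens = 12.

12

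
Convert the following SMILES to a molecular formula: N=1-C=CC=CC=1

Heavy atoms from the SMILES: 5 C, 1 N.
Implicit hydrogens by atom environment:
  5 × C (aromatic): 1 H each → 5
  1 × N (aromatic): no H
  Total hydrogens = 5.
Molecular formula: C5H5N

C5H5N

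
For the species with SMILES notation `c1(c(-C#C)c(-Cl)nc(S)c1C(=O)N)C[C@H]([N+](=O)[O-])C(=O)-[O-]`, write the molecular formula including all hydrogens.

Heavy atoms from the SMILES: 11 C, 1 Cl, 3 N, 5 O, 1 S.
Implicit hydrogens by atom environment:
  5 × C (aromatic): no H
  3 × C: no H
  3 × O: no H
  2 × C: 1 H each → 2
  2 × O (charge -1): no H
  1 × C: 2 H
  1 × Cl: no H
  1 × N: 2 H
  1 × N (aromatic): no H
  1 × N (charge +1): no H
  1 × S: 1 H
  Total hydrogens = 7.
Net charge -1.
Molecular formula: C11H7ClN3O5S-

C11H7ClN3O5S-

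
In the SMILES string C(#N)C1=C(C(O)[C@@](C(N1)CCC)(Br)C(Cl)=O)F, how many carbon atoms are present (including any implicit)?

10

The symbol for carbon appears 10 times in the SMILES. (Cl is a single chlorine, not C + l.)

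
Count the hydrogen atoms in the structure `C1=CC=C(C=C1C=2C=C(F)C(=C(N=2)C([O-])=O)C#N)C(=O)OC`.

Hydrogens are implicit in SMILES; fill each atom to its normal valence:
  6 × C (aromatic): no H
  5 × C (aromatic): 1 H each → 5
  3 × C: no H
  3 × O: no H
  1 × C: 3 H
  1 × F: no H
  1 × N (aromatic): no H
  1 × N: no H
  1 × O (charge -1): no H
  Total hydrogens = 8.

8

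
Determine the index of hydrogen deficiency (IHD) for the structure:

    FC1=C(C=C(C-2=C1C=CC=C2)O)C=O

Molecular formula from the SMILES: C11H7FO2.
DoU = (2C + 2 + N − H − X)/2 = (2·11 + 2 + 0 − 7 − 1)/2 = 16/2 = 8.
(Structurally: 2 ring(s) + 6 π bond(s) = 8.)

8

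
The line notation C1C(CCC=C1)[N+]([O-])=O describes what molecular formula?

Heavy atoms from the SMILES: 6 C, 1 N, 2 O.
Implicit hydrogens by atom environment:
  3 × C: 2 H each → 6
  3 × C: 1 H each → 3
  1 × N (charge +1): no H
  1 × O: no H
  1 × O (charge -1): no H
  Total hydrogens = 9.
Molecular formula: C6H9NO2

C6H9NO2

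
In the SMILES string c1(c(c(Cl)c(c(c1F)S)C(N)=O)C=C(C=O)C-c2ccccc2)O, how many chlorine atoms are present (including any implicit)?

1

The symbol for chlorine appears 1 time in the SMILES.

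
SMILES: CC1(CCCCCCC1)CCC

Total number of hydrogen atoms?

24

Hydrogens are implicit in SMILES; fill each atom to its normal valence:
  9 × C: 2 H each → 18
  2 × C: 3 H each → 6
  1 × C: no H
  Total hydrogens = 24.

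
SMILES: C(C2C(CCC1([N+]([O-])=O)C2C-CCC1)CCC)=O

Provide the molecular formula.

Heavy atoms from the SMILES: 14 C, 1 N, 3 O.
Implicit hydrogens by atom environment:
  8 × C: 2 H each → 16
  4 × C: 1 H each → 4
  2 × O: no H
  1 × C: 3 H
  1 × C: no H
  1 × N (charge +1): no H
  1 × O (charge -1): no H
  Total hydrogens = 23.
Molecular formula: C14H23NO3

C14H23NO3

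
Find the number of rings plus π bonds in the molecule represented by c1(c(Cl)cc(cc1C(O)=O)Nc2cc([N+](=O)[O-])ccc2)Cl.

Molecular formula from the SMILES: C13H8Cl2N2O4.
DoU = (2C + 2 + N − H − X)/2 = (2·13 + 2 + 2 − 8 − 2)/2 = 20/2 = 10.
(Structurally: 2 ring(s) + 8 π bond(s) = 10.)

10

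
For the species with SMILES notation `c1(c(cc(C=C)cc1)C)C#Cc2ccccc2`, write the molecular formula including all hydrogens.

Heavy atoms from the SMILES: 17 C.
Implicit hydrogens by atom environment:
  8 × C (aromatic): 1 H each → 8
  4 × C (aromatic): no H
  2 × C: no H
  1 × C: 3 H
  1 × C: 2 H
  1 × C: 1 H
  Total hydrogens = 14.
Molecular formula: C17H14

C17H14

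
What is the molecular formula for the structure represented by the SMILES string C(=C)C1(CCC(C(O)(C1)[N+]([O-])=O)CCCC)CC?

Heavy atoms from the SMILES: 14 C, 1 N, 3 O.
Implicit hydrogens by atom environment:
  8 × C: 2 H each → 16
  2 × C: 3 H each → 6
  2 × C: 1 H each → 2
  2 × C: no H
  1 × N (charge +1): no H
  1 × O: 1 H
  1 × O: no H
  1 × O (charge -1): no H
  Total hydrogens = 25.
Molecular formula: C14H25NO3

C14H25NO3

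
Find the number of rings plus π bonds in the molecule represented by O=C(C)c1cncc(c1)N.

Molecular formula from the SMILES: C7H8N2O.
DoU = (2C + 2 + N − H − X)/2 = (2·7 + 2 + 2 − 8 − 0)/2 = 10/2 = 5.
(Structurally: 1 ring(s) + 4 π bond(s) = 5.)

5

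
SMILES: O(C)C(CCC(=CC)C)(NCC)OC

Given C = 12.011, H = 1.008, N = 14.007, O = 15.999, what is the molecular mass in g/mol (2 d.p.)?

Molecular formula: C11H23NO2.
M = 11×12.011 + 23×1.008 + 1×14.007 + 2×15.999 = 201.31 g/mol.

201.31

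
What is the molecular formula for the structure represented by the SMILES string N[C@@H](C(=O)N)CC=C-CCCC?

Heavy atoms from the SMILES: 9 C, 2 N, 1 O.
Implicit hydrogens by atom environment:
  4 × C: 2 H each → 8
  3 × C: 1 H each → 3
  2 × N: 2 H each → 4
  1 × C: 3 H
  1 × C: no H
  1 × O: no H
  Total hydrogens = 18.
Molecular formula: C9H18N2O

C9H18N2O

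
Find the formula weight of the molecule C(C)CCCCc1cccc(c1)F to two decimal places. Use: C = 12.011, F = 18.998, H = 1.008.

180.27

Molecular formula: C12H17F.
M = 12×12.011 + 1×18.998 + 17×1.008 = 180.27 g/mol.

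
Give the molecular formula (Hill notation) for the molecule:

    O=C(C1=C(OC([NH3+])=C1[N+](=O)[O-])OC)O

C6H7N2O6+

Heavy atoms from the SMILES: 6 C, 2 N, 6 O.
Implicit hydrogens by atom environment:
  4 × C (aromatic): no H
  3 × O: no H
  1 × C: 3 H
  1 × C: no H
  1 × N (charge +1): 3 H
  1 × N (charge +1): no H
  1 × O: 1 H
  1 × O (aromatic): no H
  1 × O (charge -1): no H
  Total hydrogens = 7.
Net charge +1.
Molecular formula: C6H7N2O6+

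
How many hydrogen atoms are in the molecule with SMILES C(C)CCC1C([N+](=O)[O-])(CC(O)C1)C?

Hydrogens are implicit in SMILES; fill each atom to its normal valence:
  5 × C: 2 H each → 10
  2 × C: 3 H each → 6
  2 × C: 1 H each → 2
  1 × C: no H
  1 × N (charge +1): no H
  1 × O: 1 H
  1 × O: no H
  1 × O (charge -1): no H
  Total hydrogens = 19.

19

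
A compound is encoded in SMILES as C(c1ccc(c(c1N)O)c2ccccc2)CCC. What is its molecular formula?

C16H19NO

Heavy atoms from the SMILES: 16 C, 1 N, 1 O.
Implicit hydrogens by atom environment:
  7 × C (aromatic): 1 H each → 7
  5 × C (aromatic): no H
  3 × C: 2 H each → 6
  1 × C: 3 H
  1 × N: 2 H
  1 × O: 1 H
  Total hydrogens = 19.
Molecular formula: C16H19NO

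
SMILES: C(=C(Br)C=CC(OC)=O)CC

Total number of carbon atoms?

The symbol for carbon appears 8 times in the SMILES.

8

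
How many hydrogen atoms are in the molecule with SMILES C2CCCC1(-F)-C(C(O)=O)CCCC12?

Hydrogens are implicit in SMILES; fill each atom to its normal valence:
  7 × C: 2 H each → 14
  2 × C: 1 H each → 2
  2 × C: no H
  1 × F: no H
  1 × O: 1 H
  1 × O: no H
  Total hydrogens = 17.

17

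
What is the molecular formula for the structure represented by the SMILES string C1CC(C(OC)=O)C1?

C6H10O2

Heavy atoms from the SMILES: 6 C, 2 O.
Implicit hydrogens by atom environment:
  3 × C: 2 H each → 6
  2 × O: no H
  1 × C: 3 H
  1 × C: 1 H
  1 × C: no H
  Total hydrogens = 10.
Molecular formula: C6H10O2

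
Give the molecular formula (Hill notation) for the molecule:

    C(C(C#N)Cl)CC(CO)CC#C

Heavy atoms from the SMILES: 9 C, 1 Cl, 1 N, 1 O.
Implicit hydrogens by atom environment:
  4 × C: 2 H each → 8
  3 × C: 1 H each → 3
  2 × C: no H
  1 × Cl: no H
  1 × N: no H
  1 × O: 1 H
  Total hydrogens = 12.
Molecular formula: C9H12ClNO

C9H12ClNO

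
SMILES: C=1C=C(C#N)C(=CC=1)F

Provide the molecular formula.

C7H4FN

Heavy atoms from the SMILES: 7 C, 1 F, 1 N.
Implicit hydrogens by atom environment:
  4 × C (aromatic): 1 H each → 4
  2 × C (aromatic): no H
  1 × C: no H
  1 × F: no H
  1 × N: no H
  Total hydrogens = 4.
Molecular formula: C7H4FN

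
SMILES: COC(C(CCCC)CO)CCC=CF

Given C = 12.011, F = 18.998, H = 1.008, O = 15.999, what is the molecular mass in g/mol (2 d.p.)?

Molecular formula: C12H23FO2.
M = 12×12.011 + 1×18.998 + 23×1.008 + 2×15.999 = 218.31 g/mol.

218.31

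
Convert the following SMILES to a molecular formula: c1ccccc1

C6H6

Heavy atoms from the SMILES: 6 C.
Implicit hydrogens by atom environment:
  6 × C (aromatic): 1 H each → 6
  Total hydrogens = 6.
Molecular formula: C6H6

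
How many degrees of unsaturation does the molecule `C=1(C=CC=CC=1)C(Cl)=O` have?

Molecular formula from the SMILES: C7H5ClO.
DoU = (2C + 2 + N − H − X)/2 = (2·7 + 2 + 0 − 5 − 1)/2 = 10/2 = 5.
(Structurally: 1 ring(s) + 4 π bond(s) = 5.)

5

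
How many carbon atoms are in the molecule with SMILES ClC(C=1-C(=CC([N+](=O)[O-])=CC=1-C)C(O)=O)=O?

The symbol for carbon appears 9 times in the SMILES. (Cl is a single chlorine, not C + l.)

9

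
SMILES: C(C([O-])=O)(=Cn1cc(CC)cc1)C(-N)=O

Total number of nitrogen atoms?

The symbol for nitrogen appears 2 times in the SMILES.

2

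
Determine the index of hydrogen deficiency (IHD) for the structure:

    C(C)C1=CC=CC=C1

4

Molecular formula from the SMILES: C8H10.
DoU = (2C + 2 + N − H − X)/2 = (2·8 + 2 + 0 − 10 − 0)/2 = 8/2 = 4.
(Structurally: 1 ring(s) + 3 π bond(s) = 4.)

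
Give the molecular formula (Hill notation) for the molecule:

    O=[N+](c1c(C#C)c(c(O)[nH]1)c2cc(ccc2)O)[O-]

Heavy atoms from the SMILES: 12 C, 2 N, 4 O.
Implicit hydrogens by atom environment:
  6 × C (aromatic): no H
  4 × C (aromatic): 1 H each → 4
  2 × O: 1 H each → 2
  1 × C: 1 H
  1 × C: no H
  1 × N (aromatic): 1 H
  1 × N (charge +1): no H
  1 × O: no H
  1 × O (charge -1): no H
  Total hydrogens = 8.
Molecular formula: C12H8N2O4

C12H8N2O4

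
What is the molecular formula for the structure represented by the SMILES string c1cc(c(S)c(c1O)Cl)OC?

Heavy atoms from the SMILES: 7 C, 1 Cl, 2 O, 1 S.
Implicit hydrogens by atom environment:
  4 × C (aromatic): no H
  2 × C (aromatic): 1 H each → 2
  1 × C: 3 H
  1 × Cl: no H
  1 × O: 1 H
  1 × O: no H
  1 × S: 1 H
  Total hydrogens = 7.
Molecular formula: C7H7ClO2S

C7H7ClO2S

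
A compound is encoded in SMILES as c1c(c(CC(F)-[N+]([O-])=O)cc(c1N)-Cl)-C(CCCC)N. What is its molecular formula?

C13H19ClFN3O2

Heavy atoms from the SMILES: 13 C, 1 Cl, 1 F, 3 N, 2 O.
Implicit hydrogens by atom environment:
  4 × C: 2 H each → 8
  4 × C (aromatic): no H
  2 × C (aromatic): 1 H each → 2
  2 × C: 1 H each → 2
  2 × N: 2 H each → 4
  1 × C: 3 H
  1 × Cl: no H
  1 × F: no H
  1 × N (charge +1): no H
  1 × O: no H
  1 × O (charge -1): no H
  Total hydrogens = 19.
Molecular formula: C13H19ClFN3O2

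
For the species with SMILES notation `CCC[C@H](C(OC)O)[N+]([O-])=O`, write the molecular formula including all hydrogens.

Heavy atoms from the SMILES: 6 C, 1 N, 4 O.
Implicit hydrogens by atom environment:
  2 × C: 3 H each → 6
  2 × C: 2 H each → 4
  2 × C: 1 H each → 2
  2 × O: no H
  1 × N (charge +1): no H
  1 × O: 1 H
  1 × O (charge -1): no H
  Total hydrogens = 13.
Molecular formula: C6H13NO4

C6H13NO4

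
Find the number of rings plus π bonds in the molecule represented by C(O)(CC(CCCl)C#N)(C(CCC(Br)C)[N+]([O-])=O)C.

Molecular formula from the SMILES: C12H20BrClN2O3.
DoU = (2C + 2 + N − H − X)/2 = (2·12 + 2 + 2 − 20 − 2)/2 = 6/2 = 3.
(Structurally: 0 ring(s) + 3 π bond(s) = 3.)

3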